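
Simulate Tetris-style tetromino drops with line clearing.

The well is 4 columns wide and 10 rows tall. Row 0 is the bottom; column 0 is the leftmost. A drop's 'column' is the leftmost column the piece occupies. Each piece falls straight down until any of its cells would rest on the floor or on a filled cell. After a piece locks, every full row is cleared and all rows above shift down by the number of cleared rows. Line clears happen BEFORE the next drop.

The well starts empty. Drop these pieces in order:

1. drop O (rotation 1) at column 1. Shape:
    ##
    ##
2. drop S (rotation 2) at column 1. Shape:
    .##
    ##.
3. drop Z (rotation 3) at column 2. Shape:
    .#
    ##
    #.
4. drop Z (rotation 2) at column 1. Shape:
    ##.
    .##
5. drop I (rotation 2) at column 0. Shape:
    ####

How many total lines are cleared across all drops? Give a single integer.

Answer: 1

Derivation:
Drop 1: O rot1 at col 1 lands with bottom-row=0; cleared 0 line(s) (total 0); column heights now [0 2 2 0], max=2
Drop 2: S rot2 at col 1 lands with bottom-row=2; cleared 0 line(s) (total 0); column heights now [0 3 4 4], max=4
Drop 3: Z rot3 at col 2 lands with bottom-row=4; cleared 0 line(s) (total 0); column heights now [0 3 6 7], max=7
Drop 4: Z rot2 at col 1 lands with bottom-row=7; cleared 0 line(s) (total 0); column heights now [0 9 9 8], max=9
Drop 5: I rot2 at col 0 lands with bottom-row=9; cleared 1 line(s) (total 1); column heights now [0 9 9 8], max=9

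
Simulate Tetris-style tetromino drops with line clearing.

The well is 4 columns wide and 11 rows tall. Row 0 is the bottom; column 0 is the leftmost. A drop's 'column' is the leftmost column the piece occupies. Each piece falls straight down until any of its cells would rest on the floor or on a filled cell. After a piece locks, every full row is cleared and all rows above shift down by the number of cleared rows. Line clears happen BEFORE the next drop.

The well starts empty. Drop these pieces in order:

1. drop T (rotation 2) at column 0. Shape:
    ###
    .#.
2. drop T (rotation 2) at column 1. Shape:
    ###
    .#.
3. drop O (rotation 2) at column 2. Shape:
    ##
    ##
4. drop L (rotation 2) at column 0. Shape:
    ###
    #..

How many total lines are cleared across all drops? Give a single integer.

Drop 1: T rot2 at col 0 lands with bottom-row=0; cleared 0 line(s) (total 0); column heights now [2 2 2 0], max=2
Drop 2: T rot2 at col 1 lands with bottom-row=2; cleared 0 line(s) (total 0); column heights now [2 4 4 4], max=4
Drop 3: O rot2 at col 2 lands with bottom-row=4; cleared 0 line(s) (total 0); column heights now [2 4 6 6], max=6
Drop 4: L rot2 at col 0 lands with bottom-row=5; cleared 0 line(s) (total 0); column heights now [7 7 7 6], max=7

Answer: 0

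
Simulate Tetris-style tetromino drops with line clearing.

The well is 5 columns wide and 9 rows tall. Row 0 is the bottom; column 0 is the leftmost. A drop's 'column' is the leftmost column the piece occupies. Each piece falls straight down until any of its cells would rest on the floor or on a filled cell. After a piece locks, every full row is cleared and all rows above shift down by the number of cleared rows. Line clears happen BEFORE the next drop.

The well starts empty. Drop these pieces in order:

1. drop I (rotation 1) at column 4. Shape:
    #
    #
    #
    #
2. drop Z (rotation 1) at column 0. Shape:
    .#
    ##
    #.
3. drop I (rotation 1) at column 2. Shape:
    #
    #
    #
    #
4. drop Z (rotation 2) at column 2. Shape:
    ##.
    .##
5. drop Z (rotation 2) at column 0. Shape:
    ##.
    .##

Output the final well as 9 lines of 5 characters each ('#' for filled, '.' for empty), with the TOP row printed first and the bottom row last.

Drop 1: I rot1 at col 4 lands with bottom-row=0; cleared 0 line(s) (total 0); column heights now [0 0 0 0 4], max=4
Drop 2: Z rot1 at col 0 lands with bottom-row=0; cleared 0 line(s) (total 0); column heights now [2 3 0 0 4], max=4
Drop 3: I rot1 at col 2 lands with bottom-row=0; cleared 0 line(s) (total 0); column heights now [2 3 4 0 4], max=4
Drop 4: Z rot2 at col 2 lands with bottom-row=4; cleared 0 line(s) (total 0); column heights now [2 3 6 6 5], max=6
Drop 5: Z rot2 at col 0 lands with bottom-row=6; cleared 0 line(s) (total 0); column heights now [8 8 7 6 5], max=8

Answer: .....
##...
.##..
..##.
...##
..#.#
.##.#
###.#
#.#.#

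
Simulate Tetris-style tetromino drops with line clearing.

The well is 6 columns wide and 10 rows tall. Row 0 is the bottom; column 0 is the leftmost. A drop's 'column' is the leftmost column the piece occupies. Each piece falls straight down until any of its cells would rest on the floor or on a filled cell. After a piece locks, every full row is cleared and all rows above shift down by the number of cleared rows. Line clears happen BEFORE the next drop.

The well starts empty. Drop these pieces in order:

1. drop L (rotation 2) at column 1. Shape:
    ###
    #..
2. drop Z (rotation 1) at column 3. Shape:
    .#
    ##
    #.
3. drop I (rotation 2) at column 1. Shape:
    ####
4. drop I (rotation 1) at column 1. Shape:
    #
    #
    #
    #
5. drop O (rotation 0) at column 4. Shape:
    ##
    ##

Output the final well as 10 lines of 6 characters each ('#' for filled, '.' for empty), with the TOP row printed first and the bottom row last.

Answer: .#....
.#....
.#..##
.#..##
.####.
....#.
...##.
...#..
.###..
.#....

Derivation:
Drop 1: L rot2 at col 1 lands with bottom-row=0; cleared 0 line(s) (total 0); column heights now [0 2 2 2 0 0], max=2
Drop 2: Z rot1 at col 3 lands with bottom-row=2; cleared 0 line(s) (total 0); column heights now [0 2 2 4 5 0], max=5
Drop 3: I rot2 at col 1 lands with bottom-row=5; cleared 0 line(s) (total 0); column heights now [0 6 6 6 6 0], max=6
Drop 4: I rot1 at col 1 lands with bottom-row=6; cleared 0 line(s) (total 0); column heights now [0 10 6 6 6 0], max=10
Drop 5: O rot0 at col 4 lands with bottom-row=6; cleared 0 line(s) (total 0); column heights now [0 10 6 6 8 8], max=10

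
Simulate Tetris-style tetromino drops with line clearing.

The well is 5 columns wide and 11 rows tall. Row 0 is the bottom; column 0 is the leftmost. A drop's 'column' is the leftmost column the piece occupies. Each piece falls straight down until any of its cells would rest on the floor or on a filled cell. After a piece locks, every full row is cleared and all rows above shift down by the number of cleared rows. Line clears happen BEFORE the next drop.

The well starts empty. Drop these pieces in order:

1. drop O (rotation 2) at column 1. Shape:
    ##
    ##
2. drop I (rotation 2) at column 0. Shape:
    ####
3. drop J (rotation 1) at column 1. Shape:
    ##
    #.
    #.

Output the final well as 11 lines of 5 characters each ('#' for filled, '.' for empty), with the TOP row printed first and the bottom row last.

Drop 1: O rot2 at col 1 lands with bottom-row=0; cleared 0 line(s) (total 0); column heights now [0 2 2 0 0], max=2
Drop 2: I rot2 at col 0 lands with bottom-row=2; cleared 0 line(s) (total 0); column heights now [3 3 3 3 0], max=3
Drop 3: J rot1 at col 1 lands with bottom-row=3; cleared 0 line(s) (total 0); column heights now [3 6 6 3 0], max=6

Answer: .....
.....
.....
.....
.....
.##..
.#...
.#...
####.
.##..
.##..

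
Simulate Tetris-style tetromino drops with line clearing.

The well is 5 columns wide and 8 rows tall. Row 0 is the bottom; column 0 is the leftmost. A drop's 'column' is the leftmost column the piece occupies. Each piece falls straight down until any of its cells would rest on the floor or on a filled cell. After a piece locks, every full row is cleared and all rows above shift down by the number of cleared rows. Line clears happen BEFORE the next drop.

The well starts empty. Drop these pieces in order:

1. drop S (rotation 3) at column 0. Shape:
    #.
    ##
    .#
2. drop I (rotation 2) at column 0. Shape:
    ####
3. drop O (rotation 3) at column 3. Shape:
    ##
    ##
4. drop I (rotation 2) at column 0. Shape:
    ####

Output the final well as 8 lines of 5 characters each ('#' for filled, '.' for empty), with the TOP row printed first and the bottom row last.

Answer: .....
####.
...##
...##
####.
#....
##...
.#...

Derivation:
Drop 1: S rot3 at col 0 lands with bottom-row=0; cleared 0 line(s) (total 0); column heights now [3 2 0 0 0], max=3
Drop 2: I rot2 at col 0 lands with bottom-row=3; cleared 0 line(s) (total 0); column heights now [4 4 4 4 0], max=4
Drop 3: O rot3 at col 3 lands with bottom-row=4; cleared 0 line(s) (total 0); column heights now [4 4 4 6 6], max=6
Drop 4: I rot2 at col 0 lands with bottom-row=6; cleared 0 line(s) (total 0); column heights now [7 7 7 7 6], max=7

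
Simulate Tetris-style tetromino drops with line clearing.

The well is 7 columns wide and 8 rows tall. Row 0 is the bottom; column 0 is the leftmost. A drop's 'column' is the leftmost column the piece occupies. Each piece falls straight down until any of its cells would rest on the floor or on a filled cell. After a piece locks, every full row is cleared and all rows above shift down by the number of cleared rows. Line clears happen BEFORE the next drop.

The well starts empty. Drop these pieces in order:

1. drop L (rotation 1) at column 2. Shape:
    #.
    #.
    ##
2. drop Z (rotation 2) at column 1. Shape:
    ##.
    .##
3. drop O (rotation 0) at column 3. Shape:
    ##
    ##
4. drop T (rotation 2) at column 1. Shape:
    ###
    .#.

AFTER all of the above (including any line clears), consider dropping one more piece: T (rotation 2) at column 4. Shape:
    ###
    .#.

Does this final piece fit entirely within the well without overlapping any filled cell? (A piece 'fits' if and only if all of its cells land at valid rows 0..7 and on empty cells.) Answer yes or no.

Answer: yes

Derivation:
Drop 1: L rot1 at col 2 lands with bottom-row=0; cleared 0 line(s) (total 0); column heights now [0 0 3 1 0 0 0], max=3
Drop 2: Z rot2 at col 1 lands with bottom-row=3; cleared 0 line(s) (total 0); column heights now [0 5 5 4 0 0 0], max=5
Drop 3: O rot0 at col 3 lands with bottom-row=4; cleared 0 line(s) (total 0); column heights now [0 5 5 6 6 0 0], max=6
Drop 4: T rot2 at col 1 lands with bottom-row=5; cleared 0 line(s) (total 0); column heights now [0 7 7 7 6 0 0], max=7
Test piece T rot2 at col 4 (width 3): heights before test = [0 7 7 7 6 0 0]; fits = True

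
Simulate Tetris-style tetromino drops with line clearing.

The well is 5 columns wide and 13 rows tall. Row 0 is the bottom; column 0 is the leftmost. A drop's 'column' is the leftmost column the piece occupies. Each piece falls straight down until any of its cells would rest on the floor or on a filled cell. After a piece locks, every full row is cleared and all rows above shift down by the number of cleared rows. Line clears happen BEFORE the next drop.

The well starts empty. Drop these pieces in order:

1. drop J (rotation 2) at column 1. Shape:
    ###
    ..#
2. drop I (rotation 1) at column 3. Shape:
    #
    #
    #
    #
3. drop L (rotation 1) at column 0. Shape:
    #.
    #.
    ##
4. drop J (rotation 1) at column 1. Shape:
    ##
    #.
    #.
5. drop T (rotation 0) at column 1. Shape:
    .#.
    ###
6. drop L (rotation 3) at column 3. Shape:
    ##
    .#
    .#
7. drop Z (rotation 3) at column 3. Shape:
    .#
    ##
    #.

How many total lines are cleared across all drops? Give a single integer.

Drop 1: J rot2 at col 1 lands with bottom-row=0; cleared 0 line(s) (total 0); column heights now [0 2 2 2 0], max=2
Drop 2: I rot1 at col 3 lands with bottom-row=2; cleared 0 line(s) (total 0); column heights now [0 2 2 6 0], max=6
Drop 3: L rot1 at col 0 lands with bottom-row=2; cleared 0 line(s) (total 0); column heights now [5 3 2 6 0], max=6
Drop 4: J rot1 at col 1 lands with bottom-row=3; cleared 0 line(s) (total 0); column heights now [5 6 6 6 0], max=6
Drop 5: T rot0 at col 1 lands with bottom-row=6; cleared 0 line(s) (total 0); column heights now [5 7 8 7 0], max=8
Drop 6: L rot3 at col 3 lands with bottom-row=5; cleared 0 line(s) (total 0); column heights now [5 7 8 8 8], max=8
Drop 7: Z rot3 at col 3 lands with bottom-row=8; cleared 0 line(s) (total 0); column heights now [5 7 8 10 11], max=11

Answer: 0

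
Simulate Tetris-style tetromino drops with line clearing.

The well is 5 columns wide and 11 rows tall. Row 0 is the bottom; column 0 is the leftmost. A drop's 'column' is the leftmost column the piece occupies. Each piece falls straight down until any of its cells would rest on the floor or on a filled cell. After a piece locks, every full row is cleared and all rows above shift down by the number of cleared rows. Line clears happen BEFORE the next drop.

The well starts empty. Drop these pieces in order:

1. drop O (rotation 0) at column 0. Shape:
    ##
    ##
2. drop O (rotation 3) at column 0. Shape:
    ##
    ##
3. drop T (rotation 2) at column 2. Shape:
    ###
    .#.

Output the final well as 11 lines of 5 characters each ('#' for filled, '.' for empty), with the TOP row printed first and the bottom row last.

Drop 1: O rot0 at col 0 lands with bottom-row=0; cleared 0 line(s) (total 0); column heights now [2 2 0 0 0], max=2
Drop 2: O rot3 at col 0 lands with bottom-row=2; cleared 0 line(s) (total 0); column heights now [4 4 0 0 0], max=4
Drop 3: T rot2 at col 2 lands with bottom-row=0; cleared 1 line(s) (total 1); column heights now [3 3 0 1 0], max=3

Answer: .....
.....
.....
.....
.....
.....
.....
.....
##...
##...
##.#.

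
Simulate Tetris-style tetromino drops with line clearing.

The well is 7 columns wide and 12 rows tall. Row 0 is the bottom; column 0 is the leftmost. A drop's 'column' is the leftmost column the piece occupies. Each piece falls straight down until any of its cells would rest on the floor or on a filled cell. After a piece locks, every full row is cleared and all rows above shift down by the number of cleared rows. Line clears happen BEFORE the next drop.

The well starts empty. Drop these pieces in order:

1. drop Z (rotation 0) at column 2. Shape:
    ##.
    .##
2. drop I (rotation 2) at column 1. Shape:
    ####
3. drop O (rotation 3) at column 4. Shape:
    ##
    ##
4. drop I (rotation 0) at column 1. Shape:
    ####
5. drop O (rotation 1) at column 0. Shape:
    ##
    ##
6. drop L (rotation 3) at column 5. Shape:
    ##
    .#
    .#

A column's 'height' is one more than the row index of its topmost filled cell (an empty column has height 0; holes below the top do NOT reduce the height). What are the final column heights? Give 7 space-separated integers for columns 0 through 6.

Drop 1: Z rot0 at col 2 lands with bottom-row=0; cleared 0 line(s) (total 0); column heights now [0 0 2 2 1 0 0], max=2
Drop 2: I rot2 at col 1 lands with bottom-row=2; cleared 0 line(s) (total 0); column heights now [0 3 3 3 3 0 0], max=3
Drop 3: O rot3 at col 4 lands with bottom-row=3; cleared 0 line(s) (total 0); column heights now [0 3 3 3 5 5 0], max=5
Drop 4: I rot0 at col 1 lands with bottom-row=5; cleared 0 line(s) (total 0); column heights now [0 6 6 6 6 5 0], max=6
Drop 5: O rot1 at col 0 lands with bottom-row=6; cleared 0 line(s) (total 0); column heights now [8 8 6 6 6 5 0], max=8
Drop 6: L rot3 at col 5 lands with bottom-row=3; cleared 0 line(s) (total 0); column heights now [8 8 6 6 6 6 6], max=8

Answer: 8 8 6 6 6 6 6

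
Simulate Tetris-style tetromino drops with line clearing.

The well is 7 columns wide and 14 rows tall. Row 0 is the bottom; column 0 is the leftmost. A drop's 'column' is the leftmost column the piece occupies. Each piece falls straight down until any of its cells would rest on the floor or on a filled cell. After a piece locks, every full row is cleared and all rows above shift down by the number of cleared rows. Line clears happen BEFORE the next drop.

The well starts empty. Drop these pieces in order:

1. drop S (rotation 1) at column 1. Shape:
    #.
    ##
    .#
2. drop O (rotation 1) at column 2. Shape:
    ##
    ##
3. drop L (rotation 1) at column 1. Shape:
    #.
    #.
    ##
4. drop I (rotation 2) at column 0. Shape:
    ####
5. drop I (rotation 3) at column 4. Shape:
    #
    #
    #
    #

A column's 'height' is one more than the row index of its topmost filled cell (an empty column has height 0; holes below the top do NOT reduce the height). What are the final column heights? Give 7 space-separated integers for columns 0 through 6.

Answer: 8 8 8 8 4 0 0

Derivation:
Drop 1: S rot1 at col 1 lands with bottom-row=0; cleared 0 line(s) (total 0); column heights now [0 3 2 0 0 0 0], max=3
Drop 2: O rot1 at col 2 lands with bottom-row=2; cleared 0 line(s) (total 0); column heights now [0 3 4 4 0 0 0], max=4
Drop 3: L rot1 at col 1 lands with bottom-row=4; cleared 0 line(s) (total 0); column heights now [0 7 5 4 0 0 0], max=7
Drop 4: I rot2 at col 0 lands with bottom-row=7; cleared 0 line(s) (total 0); column heights now [8 8 8 8 0 0 0], max=8
Drop 5: I rot3 at col 4 lands with bottom-row=0; cleared 0 line(s) (total 0); column heights now [8 8 8 8 4 0 0], max=8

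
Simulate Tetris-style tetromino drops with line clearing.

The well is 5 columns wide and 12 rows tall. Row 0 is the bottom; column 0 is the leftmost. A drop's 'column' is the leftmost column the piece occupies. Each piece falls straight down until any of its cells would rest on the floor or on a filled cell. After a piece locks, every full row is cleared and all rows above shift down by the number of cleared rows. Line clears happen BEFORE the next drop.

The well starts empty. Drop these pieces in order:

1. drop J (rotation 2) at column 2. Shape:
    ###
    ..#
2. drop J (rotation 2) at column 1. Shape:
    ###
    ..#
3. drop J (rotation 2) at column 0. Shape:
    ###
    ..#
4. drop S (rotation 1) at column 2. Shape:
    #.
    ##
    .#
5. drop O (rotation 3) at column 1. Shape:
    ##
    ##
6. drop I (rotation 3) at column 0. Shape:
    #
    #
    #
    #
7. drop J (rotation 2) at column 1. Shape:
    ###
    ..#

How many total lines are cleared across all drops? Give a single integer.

Drop 1: J rot2 at col 2 lands with bottom-row=0; cleared 0 line(s) (total 0); column heights now [0 0 2 2 2], max=2
Drop 2: J rot2 at col 1 lands with bottom-row=2; cleared 0 line(s) (total 0); column heights now [0 4 4 4 2], max=4
Drop 3: J rot2 at col 0 lands with bottom-row=4; cleared 0 line(s) (total 0); column heights now [6 6 6 4 2], max=6
Drop 4: S rot1 at col 2 lands with bottom-row=5; cleared 0 line(s) (total 0); column heights now [6 6 8 7 2], max=8
Drop 5: O rot3 at col 1 lands with bottom-row=8; cleared 0 line(s) (total 0); column heights now [6 10 10 7 2], max=10
Drop 6: I rot3 at col 0 lands with bottom-row=6; cleared 0 line(s) (total 0); column heights now [10 10 10 7 2], max=10
Drop 7: J rot2 at col 1 lands with bottom-row=9; cleared 0 line(s) (total 0); column heights now [10 11 11 11 2], max=11

Answer: 0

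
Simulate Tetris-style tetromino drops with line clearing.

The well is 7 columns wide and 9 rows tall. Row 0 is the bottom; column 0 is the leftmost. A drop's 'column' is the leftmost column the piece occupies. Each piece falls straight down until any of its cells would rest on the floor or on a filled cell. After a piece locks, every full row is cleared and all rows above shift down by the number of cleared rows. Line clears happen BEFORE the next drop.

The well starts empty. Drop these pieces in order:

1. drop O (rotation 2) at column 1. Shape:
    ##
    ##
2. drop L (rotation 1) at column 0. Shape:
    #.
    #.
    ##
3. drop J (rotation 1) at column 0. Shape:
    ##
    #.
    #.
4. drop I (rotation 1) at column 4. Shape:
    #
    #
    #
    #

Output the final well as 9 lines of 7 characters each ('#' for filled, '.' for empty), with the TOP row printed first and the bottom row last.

Answer: .......
##.....
#......
#......
#......
#...#..
##..#..
.##.#..
.##.#..

Derivation:
Drop 1: O rot2 at col 1 lands with bottom-row=0; cleared 0 line(s) (total 0); column heights now [0 2 2 0 0 0 0], max=2
Drop 2: L rot1 at col 0 lands with bottom-row=2; cleared 0 line(s) (total 0); column heights now [5 3 2 0 0 0 0], max=5
Drop 3: J rot1 at col 0 lands with bottom-row=5; cleared 0 line(s) (total 0); column heights now [8 8 2 0 0 0 0], max=8
Drop 4: I rot1 at col 4 lands with bottom-row=0; cleared 0 line(s) (total 0); column heights now [8 8 2 0 4 0 0], max=8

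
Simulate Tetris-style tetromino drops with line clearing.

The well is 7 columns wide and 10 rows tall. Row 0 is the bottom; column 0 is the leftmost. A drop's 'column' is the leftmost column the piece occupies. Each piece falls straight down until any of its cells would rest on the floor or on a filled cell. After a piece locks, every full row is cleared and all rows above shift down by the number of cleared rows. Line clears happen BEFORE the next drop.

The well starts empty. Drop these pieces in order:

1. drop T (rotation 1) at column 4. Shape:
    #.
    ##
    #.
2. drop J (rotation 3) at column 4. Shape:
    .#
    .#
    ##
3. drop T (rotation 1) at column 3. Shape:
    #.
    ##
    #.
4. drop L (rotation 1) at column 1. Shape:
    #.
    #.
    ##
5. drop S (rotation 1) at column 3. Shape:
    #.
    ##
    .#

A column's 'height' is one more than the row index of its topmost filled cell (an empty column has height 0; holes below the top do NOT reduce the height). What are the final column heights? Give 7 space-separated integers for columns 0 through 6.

Drop 1: T rot1 at col 4 lands with bottom-row=0; cleared 0 line(s) (total 0); column heights now [0 0 0 0 3 2 0], max=3
Drop 2: J rot3 at col 4 lands with bottom-row=3; cleared 0 line(s) (total 0); column heights now [0 0 0 0 4 6 0], max=6
Drop 3: T rot1 at col 3 lands with bottom-row=3; cleared 0 line(s) (total 0); column heights now [0 0 0 6 5 6 0], max=6
Drop 4: L rot1 at col 1 lands with bottom-row=0; cleared 0 line(s) (total 0); column heights now [0 3 1 6 5 6 0], max=6
Drop 5: S rot1 at col 3 lands with bottom-row=5; cleared 0 line(s) (total 0); column heights now [0 3 1 8 7 6 0], max=8

Answer: 0 3 1 8 7 6 0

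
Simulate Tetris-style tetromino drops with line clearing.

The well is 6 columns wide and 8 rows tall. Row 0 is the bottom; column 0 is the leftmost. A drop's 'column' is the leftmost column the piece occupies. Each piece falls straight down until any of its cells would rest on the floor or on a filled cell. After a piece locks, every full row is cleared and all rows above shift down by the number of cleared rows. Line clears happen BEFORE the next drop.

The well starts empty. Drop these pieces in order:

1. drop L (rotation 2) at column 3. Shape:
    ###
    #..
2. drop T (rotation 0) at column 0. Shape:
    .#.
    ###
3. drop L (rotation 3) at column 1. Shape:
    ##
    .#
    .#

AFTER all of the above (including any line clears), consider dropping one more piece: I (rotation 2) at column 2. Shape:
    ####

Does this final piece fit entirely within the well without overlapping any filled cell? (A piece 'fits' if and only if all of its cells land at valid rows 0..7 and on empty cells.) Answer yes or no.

Answer: yes

Derivation:
Drop 1: L rot2 at col 3 lands with bottom-row=0; cleared 0 line(s) (total 0); column heights now [0 0 0 2 2 2], max=2
Drop 2: T rot0 at col 0 lands with bottom-row=0; cleared 0 line(s) (total 0); column heights now [1 2 1 2 2 2], max=2
Drop 3: L rot3 at col 1 lands with bottom-row=1; cleared 0 line(s) (total 0); column heights now [1 4 4 2 2 2], max=4
Test piece I rot2 at col 2 (width 4): heights before test = [1 4 4 2 2 2]; fits = True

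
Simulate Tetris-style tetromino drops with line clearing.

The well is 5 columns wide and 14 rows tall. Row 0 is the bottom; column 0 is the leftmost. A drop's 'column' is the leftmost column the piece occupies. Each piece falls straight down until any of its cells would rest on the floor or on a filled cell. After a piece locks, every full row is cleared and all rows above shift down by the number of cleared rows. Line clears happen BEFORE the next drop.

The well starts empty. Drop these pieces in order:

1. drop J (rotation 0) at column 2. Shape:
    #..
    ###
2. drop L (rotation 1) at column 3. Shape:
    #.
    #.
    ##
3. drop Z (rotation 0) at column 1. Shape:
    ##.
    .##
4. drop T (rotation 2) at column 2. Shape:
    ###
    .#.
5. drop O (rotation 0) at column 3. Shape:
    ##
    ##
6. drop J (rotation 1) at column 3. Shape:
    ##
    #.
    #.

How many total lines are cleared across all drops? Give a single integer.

Answer: 0

Derivation:
Drop 1: J rot0 at col 2 lands with bottom-row=0; cleared 0 line(s) (total 0); column heights now [0 0 2 1 1], max=2
Drop 2: L rot1 at col 3 lands with bottom-row=1; cleared 0 line(s) (total 0); column heights now [0 0 2 4 2], max=4
Drop 3: Z rot0 at col 1 lands with bottom-row=4; cleared 0 line(s) (total 0); column heights now [0 6 6 5 2], max=6
Drop 4: T rot2 at col 2 lands with bottom-row=5; cleared 0 line(s) (total 0); column heights now [0 6 7 7 7], max=7
Drop 5: O rot0 at col 3 lands with bottom-row=7; cleared 0 line(s) (total 0); column heights now [0 6 7 9 9], max=9
Drop 6: J rot1 at col 3 lands with bottom-row=9; cleared 0 line(s) (total 0); column heights now [0 6 7 12 12], max=12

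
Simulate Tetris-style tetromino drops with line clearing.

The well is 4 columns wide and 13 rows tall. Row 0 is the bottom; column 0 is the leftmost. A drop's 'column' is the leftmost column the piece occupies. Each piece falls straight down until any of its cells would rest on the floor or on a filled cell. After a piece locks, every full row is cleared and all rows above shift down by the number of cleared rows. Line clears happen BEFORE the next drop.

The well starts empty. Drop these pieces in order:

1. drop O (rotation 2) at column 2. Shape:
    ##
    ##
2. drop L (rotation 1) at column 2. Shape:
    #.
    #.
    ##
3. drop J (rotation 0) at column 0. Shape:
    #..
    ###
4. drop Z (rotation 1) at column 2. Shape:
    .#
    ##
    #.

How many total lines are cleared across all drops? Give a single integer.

Answer: 0

Derivation:
Drop 1: O rot2 at col 2 lands with bottom-row=0; cleared 0 line(s) (total 0); column heights now [0 0 2 2], max=2
Drop 2: L rot1 at col 2 lands with bottom-row=2; cleared 0 line(s) (total 0); column heights now [0 0 5 3], max=5
Drop 3: J rot0 at col 0 lands with bottom-row=5; cleared 0 line(s) (total 0); column heights now [7 6 6 3], max=7
Drop 4: Z rot1 at col 2 lands with bottom-row=6; cleared 0 line(s) (total 0); column heights now [7 6 8 9], max=9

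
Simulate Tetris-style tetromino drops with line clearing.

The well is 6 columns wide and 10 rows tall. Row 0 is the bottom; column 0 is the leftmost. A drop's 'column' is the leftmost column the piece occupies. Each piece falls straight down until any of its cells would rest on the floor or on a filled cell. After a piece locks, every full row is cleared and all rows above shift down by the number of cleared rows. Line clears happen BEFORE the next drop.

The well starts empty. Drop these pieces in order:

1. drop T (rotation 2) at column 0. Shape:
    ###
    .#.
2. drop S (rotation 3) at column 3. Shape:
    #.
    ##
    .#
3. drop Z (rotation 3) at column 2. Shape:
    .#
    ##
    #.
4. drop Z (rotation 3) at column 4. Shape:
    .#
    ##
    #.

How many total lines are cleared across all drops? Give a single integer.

Drop 1: T rot2 at col 0 lands with bottom-row=0; cleared 0 line(s) (total 0); column heights now [2 2 2 0 0 0], max=2
Drop 2: S rot3 at col 3 lands with bottom-row=0; cleared 0 line(s) (total 0); column heights now [2 2 2 3 2 0], max=3
Drop 3: Z rot3 at col 2 lands with bottom-row=2; cleared 0 line(s) (total 0); column heights now [2 2 4 5 2 0], max=5
Drop 4: Z rot3 at col 4 lands with bottom-row=2; cleared 0 line(s) (total 0); column heights now [2 2 4 5 4 5], max=5

Answer: 0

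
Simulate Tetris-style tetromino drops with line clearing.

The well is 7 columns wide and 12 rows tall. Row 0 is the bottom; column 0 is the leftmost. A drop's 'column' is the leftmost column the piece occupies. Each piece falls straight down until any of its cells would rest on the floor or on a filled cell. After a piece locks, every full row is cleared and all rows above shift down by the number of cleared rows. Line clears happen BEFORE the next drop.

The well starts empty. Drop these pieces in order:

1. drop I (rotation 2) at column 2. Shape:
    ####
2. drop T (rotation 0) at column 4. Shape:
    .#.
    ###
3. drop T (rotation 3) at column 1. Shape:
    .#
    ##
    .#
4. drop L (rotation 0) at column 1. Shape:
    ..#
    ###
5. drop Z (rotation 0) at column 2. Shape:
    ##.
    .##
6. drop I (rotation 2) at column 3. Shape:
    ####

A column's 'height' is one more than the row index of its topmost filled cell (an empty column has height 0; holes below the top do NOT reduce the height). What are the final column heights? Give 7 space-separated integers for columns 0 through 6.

Drop 1: I rot2 at col 2 lands with bottom-row=0; cleared 0 line(s) (total 0); column heights now [0 0 1 1 1 1 0], max=1
Drop 2: T rot0 at col 4 lands with bottom-row=1; cleared 0 line(s) (total 0); column heights now [0 0 1 1 2 3 2], max=3
Drop 3: T rot3 at col 1 lands with bottom-row=1; cleared 0 line(s) (total 0); column heights now [0 3 4 1 2 3 2], max=4
Drop 4: L rot0 at col 1 lands with bottom-row=4; cleared 0 line(s) (total 0); column heights now [0 5 5 6 2 3 2], max=6
Drop 5: Z rot0 at col 2 lands with bottom-row=6; cleared 0 line(s) (total 0); column heights now [0 5 8 8 7 3 2], max=8
Drop 6: I rot2 at col 3 lands with bottom-row=8; cleared 0 line(s) (total 0); column heights now [0 5 8 9 9 9 9], max=9

Answer: 0 5 8 9 9 9 9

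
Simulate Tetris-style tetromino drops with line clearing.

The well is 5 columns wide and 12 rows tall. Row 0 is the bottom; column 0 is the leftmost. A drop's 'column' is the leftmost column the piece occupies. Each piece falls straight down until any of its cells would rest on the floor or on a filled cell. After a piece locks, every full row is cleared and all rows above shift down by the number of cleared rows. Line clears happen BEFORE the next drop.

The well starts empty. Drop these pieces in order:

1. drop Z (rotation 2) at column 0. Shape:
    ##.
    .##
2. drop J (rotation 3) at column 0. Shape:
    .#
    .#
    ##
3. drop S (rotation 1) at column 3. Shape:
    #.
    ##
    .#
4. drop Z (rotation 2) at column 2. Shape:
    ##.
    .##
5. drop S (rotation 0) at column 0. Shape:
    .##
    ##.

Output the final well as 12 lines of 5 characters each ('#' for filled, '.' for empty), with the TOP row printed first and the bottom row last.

Drop 1: Z rot2 at col 0 lands with bottom-row=0; cleared 0 line(s) (total 0); column heights now [2 2 1 0 0], max=2
Drop 2: J rot3 at col 0 lands with bottom-row=2; cleared 0 line(s) (total 0); column heights now [3 5 1 0 0], max=5
Drop 3: S rot1 at col 3 lands with bottom-row=0; cleared 0 line(s) (total 0); column heights now [3 5 1 3 2], max=5
Drop 4: Z rot2 at col 2 lands with bottom-row=3; cleared 0 line(s) (total 0); column heights now [3 5 5 5 4], max=5
Drop 5: S rot0 at col 0 lands with bottom-row=5; cleared 0 line(s) (total 0); column heights now [6 7 7 5 4], max=7

Answer: .....
.....
.....
.....
.....
.##..
##...
.###.
.#.##
##.#.
##.##
.##.#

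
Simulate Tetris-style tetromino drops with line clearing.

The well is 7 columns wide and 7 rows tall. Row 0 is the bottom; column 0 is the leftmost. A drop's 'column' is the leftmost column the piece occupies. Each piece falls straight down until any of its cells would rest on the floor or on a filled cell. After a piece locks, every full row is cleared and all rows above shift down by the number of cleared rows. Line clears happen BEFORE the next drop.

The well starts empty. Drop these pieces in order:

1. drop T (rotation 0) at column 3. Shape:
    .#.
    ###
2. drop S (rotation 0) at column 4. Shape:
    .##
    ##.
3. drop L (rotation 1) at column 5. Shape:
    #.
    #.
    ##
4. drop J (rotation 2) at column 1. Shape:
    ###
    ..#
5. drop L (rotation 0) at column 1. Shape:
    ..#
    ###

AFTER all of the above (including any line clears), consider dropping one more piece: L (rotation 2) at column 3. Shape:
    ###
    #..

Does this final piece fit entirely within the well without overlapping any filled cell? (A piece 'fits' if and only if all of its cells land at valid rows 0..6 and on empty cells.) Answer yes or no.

Drop 1: T rot0 at col 3 lands with bottom-row=0; cleared 0 line(s) (total 0); column heights now [0 0 0 1 2 1 0], max=2
Drop 2: S rot0 at col 4 lands with bottom-row=2; cleared 0 line(s) (total 0); column heights now [0 0 0 1 3 4 4], max=4
Drop 3: L rot1 at col 5 lands with bottom-row=4; cleared 0 line(s) (total 0); column heights now [0 0 0 1 3 7 5], max=7
Drop 4: J rot2 at col 1 lands with bottom-row=1; cleared 0 line(s) (total 0); column heights now [0 3 3 3 3 7 5], max=7
Drop 5: L rot0 at col 1 lands with bottom-row=3; cleared 0 line(s) (total 0); column heights now [0 4 4 5 3 7 5], max=7
Test piece L rot2 at col 3 (width 3): heights before test = [0 4 4 5 3 7 5]; fits = False

Answer: no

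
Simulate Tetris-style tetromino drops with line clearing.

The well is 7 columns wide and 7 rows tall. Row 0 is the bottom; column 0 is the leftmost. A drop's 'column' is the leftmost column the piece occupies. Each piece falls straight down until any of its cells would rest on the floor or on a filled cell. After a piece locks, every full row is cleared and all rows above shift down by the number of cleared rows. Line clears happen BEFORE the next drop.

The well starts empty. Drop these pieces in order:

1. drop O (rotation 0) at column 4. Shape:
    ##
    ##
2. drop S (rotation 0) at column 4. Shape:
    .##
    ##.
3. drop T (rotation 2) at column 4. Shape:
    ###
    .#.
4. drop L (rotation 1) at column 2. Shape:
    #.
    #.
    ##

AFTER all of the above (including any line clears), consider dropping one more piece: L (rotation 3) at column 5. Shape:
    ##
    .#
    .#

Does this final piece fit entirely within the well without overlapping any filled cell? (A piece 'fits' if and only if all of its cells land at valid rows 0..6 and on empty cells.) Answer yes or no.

Drop 1: O rot0 at col 4 lands with bottom-row=0; cleared 0 line(s) (total 0); column heights now [0 0 0 0 2 2 0], max=2
Drop 2: S rot0 at col 4 lands with bottom-row=2; cleared 0 line(s) (total 0); column heights now [0 0 0 0 3 4 4], max=4
Drop 3: T rot2 at col 4 lands with bottom-row=4; cleared 0 line(s) (total 0); column heights now [0 0 0 0 6 6 6], max=6
Drop 4: L rot1 at col 2 lands with bottom-row=0; cleared 0 line(s) (total 0); column heights now [0 0 3 1 6 6 6], max=6
Test piece L rot3 at col 5 (width 2): heights before test = [0 0 3 1 6 6 6]; fits = False

Answer: no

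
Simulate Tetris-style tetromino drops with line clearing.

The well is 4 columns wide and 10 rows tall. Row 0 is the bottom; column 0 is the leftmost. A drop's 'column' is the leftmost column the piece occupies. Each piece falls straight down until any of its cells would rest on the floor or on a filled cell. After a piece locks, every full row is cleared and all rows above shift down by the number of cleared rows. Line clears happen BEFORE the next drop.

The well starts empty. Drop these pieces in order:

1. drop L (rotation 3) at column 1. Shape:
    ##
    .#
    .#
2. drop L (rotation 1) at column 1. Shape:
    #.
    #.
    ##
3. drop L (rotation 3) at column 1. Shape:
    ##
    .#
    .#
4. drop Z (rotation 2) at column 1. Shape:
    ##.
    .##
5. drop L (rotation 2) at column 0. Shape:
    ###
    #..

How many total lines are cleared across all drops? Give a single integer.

Answer: 0

Derivation:
Drop 1: L rot3 at col 1 lands with bottom-row=0; cleared 0 line(s) (total 0); column heights now [0 3 3 0], max=3
Drop 2: L rot1 at col 1 lands with bottom-row=3; cleared 0 line(s) (total 0); column heights now [0 6 4 0], max=6
Drop 3: L rot3 at col 1 lands with bottom-row=4; cleared 0 line(s) (total 0); column heights now [0 7 7 0], max=7
Drop 4: Z rot2 at col 1 lands with bottom-row=7; cleared 0 line(s) (total 0); column heights now [0 9 9 8], max=9
Drop 5: L rot2 at col 0 lands with bottom-row=8; cleared 0 line(s) (total 0); column heights now [10 10 10 8], max=10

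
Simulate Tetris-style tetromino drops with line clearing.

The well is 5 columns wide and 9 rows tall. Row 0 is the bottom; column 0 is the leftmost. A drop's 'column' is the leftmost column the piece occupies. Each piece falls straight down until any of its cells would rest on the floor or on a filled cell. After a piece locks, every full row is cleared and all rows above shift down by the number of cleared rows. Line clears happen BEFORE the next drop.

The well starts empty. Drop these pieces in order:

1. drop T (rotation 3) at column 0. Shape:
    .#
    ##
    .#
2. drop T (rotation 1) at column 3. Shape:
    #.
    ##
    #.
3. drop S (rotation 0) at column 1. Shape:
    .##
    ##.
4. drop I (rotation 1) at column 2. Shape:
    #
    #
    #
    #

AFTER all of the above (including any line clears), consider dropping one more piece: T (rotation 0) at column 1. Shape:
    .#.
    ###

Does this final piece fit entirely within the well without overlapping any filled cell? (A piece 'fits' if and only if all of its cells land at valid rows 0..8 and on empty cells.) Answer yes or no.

Answer: no

Derivation:
Drop 1: T rot3 at col 0 lands with bottom-row=0; cleared 0 line(s) (total 0); column heights now [2 3 0 0 0], max=3
Drop 2: T rot1 at col 3 lands with bottom-row=0; cleared 0 line(s) (total 0); column heights now [2 3 0 3 2], max=3
Drop 3: S rot0 at col 1 lands with bottom-row=3; cleared 0 line(s) (total 0); column heights now [2 4 5 5 2], max=5
Drop 4: I rot1 at col 2 lands with bottom-row=5; cleared 0 line(s) (total 0); column heights now [2 4 9 5 2], max=9
Test piece T rot0 at col 1 (width 3): heights before test = [2 4 9 5 2]; fits = False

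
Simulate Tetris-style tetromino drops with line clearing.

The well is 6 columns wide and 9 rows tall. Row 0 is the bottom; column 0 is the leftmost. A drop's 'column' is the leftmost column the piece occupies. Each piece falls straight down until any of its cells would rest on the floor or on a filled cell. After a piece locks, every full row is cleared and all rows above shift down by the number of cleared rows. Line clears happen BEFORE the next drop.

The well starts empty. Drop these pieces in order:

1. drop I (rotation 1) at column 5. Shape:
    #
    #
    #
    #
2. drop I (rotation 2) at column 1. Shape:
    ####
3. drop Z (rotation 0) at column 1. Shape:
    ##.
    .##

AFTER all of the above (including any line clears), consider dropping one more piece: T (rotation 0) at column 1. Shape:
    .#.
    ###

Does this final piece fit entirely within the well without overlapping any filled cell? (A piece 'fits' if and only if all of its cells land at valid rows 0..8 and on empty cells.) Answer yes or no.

Answer: yes

Derivation:
Drop 1: I rot1 at col 5 lands with bottom-row=0; cleared 0 line(s) (total 0); column heights now [0 0 0 0 0 4], max=4
Drop 2: I rot2 at col 1 lands with bottom-row=0; cleared 0 line(s) (total 0); column heights now [0 1 1 1 1 4], max=4
Drop 3: Z rot0 at col 1 lands with bottom-row=1; cleared 0 line(s) (total 0); column heights now [0 3 3 2 1 4], max=4
Test piece T rot0 at col 1 (width 3): heights before test = [0 3 3 2 1 4]; fits = True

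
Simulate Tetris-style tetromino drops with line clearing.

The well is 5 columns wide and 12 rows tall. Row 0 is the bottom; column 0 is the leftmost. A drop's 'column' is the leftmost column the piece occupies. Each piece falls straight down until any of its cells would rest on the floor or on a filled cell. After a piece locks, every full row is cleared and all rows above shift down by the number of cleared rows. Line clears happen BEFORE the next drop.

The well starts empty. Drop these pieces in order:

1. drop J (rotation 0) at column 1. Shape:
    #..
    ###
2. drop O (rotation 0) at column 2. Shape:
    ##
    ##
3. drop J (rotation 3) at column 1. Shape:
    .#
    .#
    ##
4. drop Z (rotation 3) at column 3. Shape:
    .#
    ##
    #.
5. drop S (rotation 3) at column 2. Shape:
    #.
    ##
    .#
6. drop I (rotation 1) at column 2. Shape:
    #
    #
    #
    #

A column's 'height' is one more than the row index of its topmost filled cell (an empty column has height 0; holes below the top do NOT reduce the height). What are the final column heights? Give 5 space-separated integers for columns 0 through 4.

Answer: 0 4 12 7 6

Derivation:
Drop 1: J rot0 at col 1 lands with bottom-row=0; cleared 0 line(s) (total 0); column heights now [0 2 1 1 0], max=2
Drop 2: O rot0 at col 2 lands with bottom-row=1; cleared 0 line(s) (total 0); column heights now [0 2 3 3 0], max=3
Drop 3: J rot3 at col 1 lands with bottom-row=3; cleared 0 line(s) (total 0); column heights now [0 4 6 3 0], max=6
Drop 4: Z rot3 at col 3 lands with bottom-row=3; cleared 0 line(s) (total 0); column heights now [0 4 6 5 6], max=6
Drop 5: S rot3 at col 2 lands with bottom-row=5; cleared 0 line(s) (total 0); column heights now [0 4 8 7 6], max=8
Drop 6: I rot1 at col 2 lands with bottom-row=8; cleared 0 line(s) (total 0); column heights now [0 4 12 7 6], max=12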